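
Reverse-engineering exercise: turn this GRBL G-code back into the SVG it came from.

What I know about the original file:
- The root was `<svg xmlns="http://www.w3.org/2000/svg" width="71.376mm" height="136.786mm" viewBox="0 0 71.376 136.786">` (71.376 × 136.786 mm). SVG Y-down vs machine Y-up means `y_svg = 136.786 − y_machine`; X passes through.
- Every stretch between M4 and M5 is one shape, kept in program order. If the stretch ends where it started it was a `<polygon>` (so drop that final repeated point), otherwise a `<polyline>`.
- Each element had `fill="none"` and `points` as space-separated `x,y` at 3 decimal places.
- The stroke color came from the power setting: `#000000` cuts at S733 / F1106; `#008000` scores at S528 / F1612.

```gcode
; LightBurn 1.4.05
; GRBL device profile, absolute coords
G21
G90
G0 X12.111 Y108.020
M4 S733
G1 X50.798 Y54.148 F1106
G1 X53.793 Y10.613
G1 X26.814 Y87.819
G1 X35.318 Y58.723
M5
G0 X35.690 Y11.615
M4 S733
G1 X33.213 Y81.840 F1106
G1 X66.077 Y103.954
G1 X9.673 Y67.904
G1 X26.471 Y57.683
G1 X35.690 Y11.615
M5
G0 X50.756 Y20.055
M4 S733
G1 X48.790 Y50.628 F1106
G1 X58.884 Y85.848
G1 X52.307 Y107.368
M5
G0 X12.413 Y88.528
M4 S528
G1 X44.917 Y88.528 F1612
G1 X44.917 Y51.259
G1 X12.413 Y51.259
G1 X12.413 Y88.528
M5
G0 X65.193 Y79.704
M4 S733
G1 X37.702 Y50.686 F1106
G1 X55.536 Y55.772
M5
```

<svg xmlns="http://www.w3.org/2000/svg" width="71.376mm" height="136.786mm" viewBox="0 0 71.376 136.786">
  <polyline points="12.111,28.766 50.798,82.638 53.793,126.173 26.814,48.967 35.318,78.063" fill="none" stroke="#000000"/>
  <polygon points="35.690,125.171 33.213,54.946 66.077,32.832 9.673,68.882 26.471,79.103" fill="none" stroke="#000000"/>
  <polyline points="50.756,116.731 48.790,86.158 58.884,50.938 52.307,29.418" fill="none" stroke="#000000"/>
  <polygon points="12.413,48.258 44.917,48.258 44.917,85.527 12.413,85.527" fill="none" stroke="#008000"/>
  <polyline points="65.193,57.082 37.702,86.100 55.536,81.014" fill="none" stroke="#000000"/>
</svg>

Each laser-on run becomes one SVG element. Flip Y back into SVG space with y_svg = 136.786 − y_machine.

Run 1: power S733 maps to stroke `#000000` (cut). The run is open, so emit a `<polyline>` with points (Y-flipped): 12.111,28.766 50.798,82.638 53.793,126.173 26.814,48.967 35.318,78.063.

Run 2: power S733 maps to stroke `#000000` (cut). The run returns to its start, so emit a `<polygon>` with points (Y-flipped): 35.690,125.171 33.213,54.946 66.077,32.832 9.673,68.882 26.471,79.103.

Run 3: the run's S733 means `#000000` (cut). The run is open, so emit a `<polyline>` with points (Y-flipped): 50.756,116.731 48.790,86.158 58.884,50.938 52.307,29.418.

Run 4: the run's S528 means `#008000` (score). The run returns to its start, so emit a `<polygon>` with points (Y-flipped): 12.413,48.258 44.917,48.258 44.917,85.527 12.413,85.527.

Run 5: S733 ⇒ cut layer `#000000`. The run is open, so emit a `<polyline>` with points (Y-flipped): 65.193,57.082 37.702,86.100 55.536,81.014.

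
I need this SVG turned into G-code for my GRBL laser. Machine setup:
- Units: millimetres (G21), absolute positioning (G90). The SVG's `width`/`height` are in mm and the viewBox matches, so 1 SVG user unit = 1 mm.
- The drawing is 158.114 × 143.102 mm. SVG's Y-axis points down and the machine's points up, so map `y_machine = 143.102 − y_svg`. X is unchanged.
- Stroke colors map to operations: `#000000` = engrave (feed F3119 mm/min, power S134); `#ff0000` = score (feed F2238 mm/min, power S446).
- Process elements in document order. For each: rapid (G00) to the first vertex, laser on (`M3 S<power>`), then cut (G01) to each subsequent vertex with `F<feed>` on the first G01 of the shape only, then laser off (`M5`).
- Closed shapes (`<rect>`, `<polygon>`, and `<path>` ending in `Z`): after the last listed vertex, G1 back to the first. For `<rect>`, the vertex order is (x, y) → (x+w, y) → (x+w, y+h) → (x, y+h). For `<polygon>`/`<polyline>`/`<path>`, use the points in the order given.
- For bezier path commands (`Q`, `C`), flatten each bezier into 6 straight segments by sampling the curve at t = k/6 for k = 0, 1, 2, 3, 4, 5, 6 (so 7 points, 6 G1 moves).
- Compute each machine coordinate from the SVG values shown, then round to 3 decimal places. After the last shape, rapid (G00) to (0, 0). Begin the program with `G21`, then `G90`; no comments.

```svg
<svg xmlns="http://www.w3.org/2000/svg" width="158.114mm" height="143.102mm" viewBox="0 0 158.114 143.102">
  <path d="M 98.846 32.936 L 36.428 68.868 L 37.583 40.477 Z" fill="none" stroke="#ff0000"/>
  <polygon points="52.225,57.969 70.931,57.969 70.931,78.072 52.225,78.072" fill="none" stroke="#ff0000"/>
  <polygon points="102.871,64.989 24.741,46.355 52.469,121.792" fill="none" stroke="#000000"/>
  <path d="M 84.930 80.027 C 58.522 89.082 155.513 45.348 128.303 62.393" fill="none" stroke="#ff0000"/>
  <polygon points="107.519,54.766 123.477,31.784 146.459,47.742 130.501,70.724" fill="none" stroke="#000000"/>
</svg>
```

viewBox `0 0 158.114 143.102` with mm width/height → 1 unit = 1 mm. Flip: y_m = 143.102 − y_svg.

**Shape 1** — `<path>` closed polygon, stroke `#ff0000` → score (S446, F2238). Machine vertices: (98.846,110.166) → (36.428,74.234) → (37.583,102.625) → (98.846,110.166). Closed: final G1 returns to the first vertex.

**Shape 2** — `<polygon>` rectangle, stroke `#ff0000` → score (S446, F2238). Machine vertices: (52.225,85.133) → (70.931,85.133) → (70.931,65.030) → (52.225,65.030) → (52.225,85.133). Closed: final G1 returns to the first vertex.

**Shape 3** — `<polygon>` closed polygon, stroke `#000000` → engrave (S134, F3119). Machine vertices: (102.871,78.113) → (24.741,96.747) → (52.469,21.310) → (102.871,78.113). Closed: final G1 returns to the first vertex.

**Shape 4** — `<path>` cubic bezier, stroke `#ff0000` → score (S446, F2238). Control points (SVG): P0=(84.930,80.027), P1=(58.522,89.082), P2=(155.513,45.348), P3=(128.303,62.393); sampled at t=k/6. Machine vertices: (84.930,63.075) → (80.863,62.421) → (90.485,67.410) → (106.917,74.888) → (123.283,81.701) → (132.704,84.692) → (128.303,80.709). Open path.

**Shape 5** — `<polygon>` regular polygon, stroke `#000000` → engrave (S134, F3119). Machine vertices: (107.519,88.336) → (123.477,111.318) → (146.459,95.360) → (130.501,72.378) → (107.519,88.336). Closed: final G1 returns to the first vertex.

G21
G90
G00 X98.846 Y110.166
M3 S446
G01 X36.428 Y74.234 F2238
G01 X37.583 Y102.625
G01 X98.846 Y110.166
M5
G00 X52.225 Y85.133
M3 S446
G01 X70.931 Y85.133 F2238
G01 X70.931 Y65.030
G01 X52.225 Y65.030
G01 X52.225 Y85.133
M5
G00 X102.871 Y78.113
M3 S134
G01 X24.741 Y96.747 F3119
G01 X52.469 Y21.310
G01 X102.871 Y78.113
M5
G00 X84.930 Y63.075
M3 S446
G01 X80.863 Y62.421 F2238
G01 X90.485 Y67.410
G01 X106.917 Y74.888
G01 X123.283 Y81.701
G01 X132.704 Y84.692
G01 X128.303 Y80.709
M5
G00 X107.519 Y88.336
M3 S134
G01 X123.477 Y111.318 F3119
G01 X146.459 Y95.360
G01 X130.501 Y72.378
G01 X107.519 Y88.336
M5
G00 X0.000 Y0.000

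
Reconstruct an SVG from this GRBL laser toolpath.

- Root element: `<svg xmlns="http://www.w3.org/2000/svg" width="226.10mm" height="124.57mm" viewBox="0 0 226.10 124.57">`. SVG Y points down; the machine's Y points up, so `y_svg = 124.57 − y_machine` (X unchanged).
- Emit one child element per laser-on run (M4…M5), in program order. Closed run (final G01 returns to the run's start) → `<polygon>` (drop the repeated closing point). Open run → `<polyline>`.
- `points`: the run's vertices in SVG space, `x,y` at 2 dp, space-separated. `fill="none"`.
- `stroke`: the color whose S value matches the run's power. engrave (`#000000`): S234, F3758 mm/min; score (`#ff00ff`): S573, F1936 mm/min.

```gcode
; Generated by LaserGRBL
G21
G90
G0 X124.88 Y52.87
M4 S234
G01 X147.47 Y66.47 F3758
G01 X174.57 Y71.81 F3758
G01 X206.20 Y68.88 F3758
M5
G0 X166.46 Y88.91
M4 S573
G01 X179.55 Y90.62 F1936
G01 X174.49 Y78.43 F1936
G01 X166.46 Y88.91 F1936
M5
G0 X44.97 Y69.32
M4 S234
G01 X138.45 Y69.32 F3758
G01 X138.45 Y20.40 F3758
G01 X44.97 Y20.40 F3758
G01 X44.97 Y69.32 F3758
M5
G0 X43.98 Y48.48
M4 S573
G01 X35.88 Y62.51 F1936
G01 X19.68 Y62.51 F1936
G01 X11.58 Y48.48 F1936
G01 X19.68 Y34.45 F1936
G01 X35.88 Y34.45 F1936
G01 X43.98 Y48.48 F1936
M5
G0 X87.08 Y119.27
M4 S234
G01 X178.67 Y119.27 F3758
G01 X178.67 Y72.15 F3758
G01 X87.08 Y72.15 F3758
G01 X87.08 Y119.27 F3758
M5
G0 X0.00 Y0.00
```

<svg xmlns="http://www.w3.org/2000/svg" width="226.10mm" height="124.57mm" viewBox="0 0 226.10 124.57">
  <polyline points="124.88,71.70 147.47,58.10 174.57,52.76 206.20,55.69" fill="none" stroke="#000000"/>
  <polygon points="166.46,35.66 179.55,33.95 174.49,46.14" fill="none" stroke="#ff00ff"/>
  <polygon points="44.97,55.25 138.45,55.25 138.45,104.17 44.97,104.17" fill="none" stroke="#000000"/>
  <polygon points="43.98,76.09 35.88,62.06 19.68,62.06 11.58,76.09 19.68,90.12 35.88,90.12" fill="none" stroke="#ff00ff"/>
  <polygon points="87.08,5.30 178.67,5.30 178.67,52.42 87.08,52.42" fill="none" stroke="#000000"/>
</svg>

y_svg = 124.57 − y_m.

[1] S234→`#000000` (engrave); open run; points: 124.88,71.70 147.47,58.10 174.57,52.76 206.20,55.69

[2] S573→`#ff00ff` (score); closed run; points: 166.46,35.66 179.55,33.95 174.49,46.14

[3] S234→`#000000` (engrave); closed run; points: 44.97,55.25 138.45,55.25 138.45,104.17 44.97,104.17

[4] S573→`#ff00ff` (score); closed run; points: 43.98,76.09 35.88,62.06 19.68,62.06 11.58,76.09 19.68,90.12 35.88,90.12

[5] S234→`#000000` (engrave); closed run; points: 87.08,5.30 178.67,5.30 178.67,52.42 87.08,52.42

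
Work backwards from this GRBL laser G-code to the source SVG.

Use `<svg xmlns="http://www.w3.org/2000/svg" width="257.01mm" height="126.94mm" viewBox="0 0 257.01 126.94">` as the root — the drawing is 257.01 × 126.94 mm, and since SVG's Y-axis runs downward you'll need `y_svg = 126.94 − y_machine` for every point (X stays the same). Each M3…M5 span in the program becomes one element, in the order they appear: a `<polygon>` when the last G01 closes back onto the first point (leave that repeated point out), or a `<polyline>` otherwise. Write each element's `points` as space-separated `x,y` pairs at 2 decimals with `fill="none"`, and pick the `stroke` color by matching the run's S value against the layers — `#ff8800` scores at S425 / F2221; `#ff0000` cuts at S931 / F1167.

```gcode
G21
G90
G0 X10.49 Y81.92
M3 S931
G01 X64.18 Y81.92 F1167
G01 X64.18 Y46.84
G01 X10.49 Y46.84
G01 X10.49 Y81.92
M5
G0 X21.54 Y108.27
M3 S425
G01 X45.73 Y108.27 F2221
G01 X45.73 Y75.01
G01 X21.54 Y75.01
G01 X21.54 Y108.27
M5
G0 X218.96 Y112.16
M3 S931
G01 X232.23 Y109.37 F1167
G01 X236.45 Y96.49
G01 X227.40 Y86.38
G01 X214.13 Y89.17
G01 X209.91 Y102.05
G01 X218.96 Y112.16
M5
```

<svg xmlns="http://www.w3.org/2000/svg" width="257.01mm" height="126.94mm" viewBox="0 0 257.01 126.94">
  <polygon points="10.49,45.02 64.18,45.02 64.18,80.10 10.49,80.10" fill="none" stroke="#ff0000"/>
  <polygon points="21.54,18.67 45.73,18.67 45.73,51.93 21.54,51.93" fill="none" stroke="#ff8800"/>
  <polygon points="218.96,14.78 232.23,17.57 236.45,30.45 227.40,40.56 214.13,37.77 209.91,24.89" fill="none" stroke="#ff0000"/>
</svg>

y_svg = 126.94 − y_m.

[1] S931→`#ff0000` (cut); closed run; points: 10.49,45.02 64.18,45.02 64.18,80.10 10.49,80.10

[2] S425→`#ff8800` (score); closed run; points: 21.54,18.67 45.73,18.67 45.73,51.93 21.54,51.93

[3] S931→`#ff0000` (cut); closed run; points: 218.96,14.78 232.23,17.57 236.45,30.45 227.40,40.56 214.13,37.77 209.91,24.89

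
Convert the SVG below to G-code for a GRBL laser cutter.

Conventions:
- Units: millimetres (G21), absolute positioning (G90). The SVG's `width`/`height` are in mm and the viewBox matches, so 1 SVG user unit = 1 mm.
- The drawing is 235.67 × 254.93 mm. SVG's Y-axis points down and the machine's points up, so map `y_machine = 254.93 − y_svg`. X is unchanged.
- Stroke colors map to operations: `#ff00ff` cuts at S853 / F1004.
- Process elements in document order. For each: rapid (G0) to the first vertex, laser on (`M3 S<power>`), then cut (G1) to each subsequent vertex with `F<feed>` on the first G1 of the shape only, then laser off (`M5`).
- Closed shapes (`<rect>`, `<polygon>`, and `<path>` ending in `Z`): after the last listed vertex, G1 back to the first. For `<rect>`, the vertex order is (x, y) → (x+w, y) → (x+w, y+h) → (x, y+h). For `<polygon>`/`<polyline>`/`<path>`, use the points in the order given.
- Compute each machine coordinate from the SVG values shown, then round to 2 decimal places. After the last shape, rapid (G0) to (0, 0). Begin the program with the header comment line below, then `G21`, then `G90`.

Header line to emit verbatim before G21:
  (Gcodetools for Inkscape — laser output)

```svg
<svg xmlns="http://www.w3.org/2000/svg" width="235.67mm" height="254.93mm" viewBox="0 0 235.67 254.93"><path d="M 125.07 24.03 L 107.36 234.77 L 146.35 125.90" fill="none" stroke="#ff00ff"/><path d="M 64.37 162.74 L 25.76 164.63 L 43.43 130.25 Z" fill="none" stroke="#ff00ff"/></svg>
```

Since the viewBox matches the mm dimensions, user units are millimetres directly. The only transform is the Y-flip y_m = 254.93 − y_svg.

Shape 1 is a open polyline drawn with `<path>`. Its stroke #ff00ff means cut at S853, F1004. After flipping Y the toolpath is (125.07,230.90) → (107.36,20.16) → (146.35,129.03).

Shape 2 is a regular polygon drawn with `<path>`. Its stroke #ff00ff means cut at S853, F1004. After flipping Y the toolpath is (64.37,92.19) → (25.76,90.30) → (43.43,124.68) → (64.37,92.19), returning to the start.

(Gcodetools for Inkscape — laser output)
G21
G90
G0 X125.07 Y230.90
M3 S853
G1 X107.36 Y20.16 F1004
G1 X146.35 Y129.03
M5
G0 X64.37 Y92.19
M3 S853
G1 X25.76 Y90.30 F1004
G1 X43.43 Y124.68
G1 X64.37 Y92.19
M5
G0 X0.00 Y0.00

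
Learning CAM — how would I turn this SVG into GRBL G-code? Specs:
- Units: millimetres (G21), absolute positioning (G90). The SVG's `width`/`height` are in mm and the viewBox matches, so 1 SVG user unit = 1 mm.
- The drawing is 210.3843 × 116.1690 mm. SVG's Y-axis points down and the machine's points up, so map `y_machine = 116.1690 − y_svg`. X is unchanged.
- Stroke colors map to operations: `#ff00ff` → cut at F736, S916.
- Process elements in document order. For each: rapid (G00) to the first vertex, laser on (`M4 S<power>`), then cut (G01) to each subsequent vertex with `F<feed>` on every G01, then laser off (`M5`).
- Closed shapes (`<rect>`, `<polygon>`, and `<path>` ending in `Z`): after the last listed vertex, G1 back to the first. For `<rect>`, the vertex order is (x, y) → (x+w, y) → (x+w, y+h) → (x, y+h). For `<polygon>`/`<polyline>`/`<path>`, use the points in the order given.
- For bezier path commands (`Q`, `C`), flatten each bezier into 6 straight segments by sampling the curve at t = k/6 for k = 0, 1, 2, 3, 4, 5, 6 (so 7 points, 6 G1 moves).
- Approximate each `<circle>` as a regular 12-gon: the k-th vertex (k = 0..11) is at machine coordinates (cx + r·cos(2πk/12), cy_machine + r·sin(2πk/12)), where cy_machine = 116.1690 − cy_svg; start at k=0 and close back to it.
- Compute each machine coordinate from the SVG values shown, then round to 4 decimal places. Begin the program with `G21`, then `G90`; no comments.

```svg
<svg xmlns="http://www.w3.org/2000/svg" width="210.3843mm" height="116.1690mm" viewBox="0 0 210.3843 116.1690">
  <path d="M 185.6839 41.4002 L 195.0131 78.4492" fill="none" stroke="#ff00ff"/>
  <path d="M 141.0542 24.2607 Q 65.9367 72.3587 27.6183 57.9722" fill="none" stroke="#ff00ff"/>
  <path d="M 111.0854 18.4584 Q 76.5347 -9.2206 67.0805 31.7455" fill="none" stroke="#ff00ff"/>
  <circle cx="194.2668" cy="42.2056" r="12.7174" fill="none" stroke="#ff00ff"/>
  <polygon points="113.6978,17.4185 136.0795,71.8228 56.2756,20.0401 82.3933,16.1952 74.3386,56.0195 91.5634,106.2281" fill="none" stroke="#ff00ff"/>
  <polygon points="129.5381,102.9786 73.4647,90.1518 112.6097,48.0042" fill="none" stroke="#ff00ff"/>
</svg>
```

Since the viewBox matches the mm dimensions, user units are millimetres directly. The only transform is the Y-flip y_m = 116.1690 − y_svg.

Shape 1 is a line segment drawn with `<path>`. Its stroke #ff00ff means cut at S916, F736. After flipping Y the toolpath is (185.6839,74.7688) → (195.0131,37.7198).

Shape 2 is a quadratic bezier drawn with `<path>`. Its stroke #ff00ff means cut at S916, F736. After flipping Y the toolpath is (141.0542,91.9083) → (117.0372,77.6113) → (95.0647,66.7857) → (75.1365,59.4314) → (57.2527,55.5485) → (41.4133,55.1370) → (27.6183,58.1968).

Shape 3 is a quadratic bezier drawn with `<path>`. Its stroke #ff00ff means cut at S916, F736. After flipping Y the toolpath is (111.0854,97.7106) → (100.2656,105.0301) → (90.8401,108.5360) → (82.8088,108.2283) → (76.1718,104.1070) → (70.9290,96.1721) → (67.0805,84.4235).

Shape 4 is a circle drawn with `<circle>`. Its stroke #ff00ff means cut at S916, F736. After flipping Y the toolpath is (206.9842,73.9634) → (205.2804,80.3221) → (200.6255,84.9770) → (194.2668,86.6808) → (187.9081,84.9770) → (183.2532,80.3221) → (181.5494,73.9634) → (183.2532,67.6047) → (187.9081,62.9498) → (194.2668,61.2460) → (200.6255,62.9498) → (205.2804,67.6047) → (206.9842,73.9634), returning to the start.

Shape 5 is a closed polygon drawn with `<polygon>`. Its stroke #ff00ff means cut at S916, F736. After flipping Y the toolpath is (113.6978,98.7505) → (136.0795,44.3462) → (56.2756,96.1289) → (82.3933,99.9738) → (74.3386,60.1495) → (91.5634,9.9409) → (113.6978,98.7505), returning to the start.

Shape 6 is a regular polygon drawn with `<polygon>`. Its stroke #ff00ff means cut at S916, F736. After flipping Y the toolpath is (129.5381,13.1904) → (73.4647,26.0172) → (112.6097,68.1648) → (129.5381,13.1904), returning to the start.

G21
G90
G00 X185.6839 Y74.7688
M4 S916
G01 X195.0131 Y37.7198 F736
M5
G00 X141.0542 Y91.9083
M4 S916
G01 X117.0372 Y77.6113 F736
G01 X95.0647 Y66.7857 F736
G01 X75.1365 Y59.4314 F736
G01 X57.2527 Y55.5485 F736
G01 X41.4133 Y55.1370 F736
G01 X27.6183 Y58.1968 F736
M5
G00 X111.0854 Y97.7106
M4 S916
G01 X100.2656 Y105.0301 F736
G01 X90.8401 Y108.5360 F736
G01 X82.8088 Y108.2283 F736
G01 X76.1718 Y104.1070 F736
G01 X70.9290 Y96.1721 F736
G01 X67.0805 Y84.4235 F736
M5
G00 X206.9842 Y73.9634
M4 S916
G01 X205.2804 Y80.3221 F736
G01 X200.6255 Y84.9770 F736
G01 X194.2668 Y86.6808 F736
G01 X187.9081 Y84.9770 F736
G01 X183.2532 Y80.3221 F736
G01 X181.5494 Y73.9634 F736
G01 X183.2532 Y67.6047 F736
G01 X187.9081 Y62.9498 F736
G01 X194.2668 Y61.2460 F736
G01 X200.6255 Y62.9498 F736
G01 X205.2804 Y67.6047 F736
G01 X206.9842 Y73.9634 F736
M5
G00 X113.6978 Y98.7505
M4 S916
G01 X136.0795 Y44.3462 F736
G01 X56.2756 Y96.1289 F736
G01 X82.3933 Y99.9738 F736
G01 X74.3386 Y60.1495 F736
G01 X91.5634 Y9.9409 F736
G01 X113.6978 Y98.7505 F736
M5
G00 X129.5381 Y13.1904
M4 S916
G01 X73.4647 Y26.0172 F736
G01 X112.6097 Y68.1648 F736
G01 X129.5381 Y13.1904 F736
M5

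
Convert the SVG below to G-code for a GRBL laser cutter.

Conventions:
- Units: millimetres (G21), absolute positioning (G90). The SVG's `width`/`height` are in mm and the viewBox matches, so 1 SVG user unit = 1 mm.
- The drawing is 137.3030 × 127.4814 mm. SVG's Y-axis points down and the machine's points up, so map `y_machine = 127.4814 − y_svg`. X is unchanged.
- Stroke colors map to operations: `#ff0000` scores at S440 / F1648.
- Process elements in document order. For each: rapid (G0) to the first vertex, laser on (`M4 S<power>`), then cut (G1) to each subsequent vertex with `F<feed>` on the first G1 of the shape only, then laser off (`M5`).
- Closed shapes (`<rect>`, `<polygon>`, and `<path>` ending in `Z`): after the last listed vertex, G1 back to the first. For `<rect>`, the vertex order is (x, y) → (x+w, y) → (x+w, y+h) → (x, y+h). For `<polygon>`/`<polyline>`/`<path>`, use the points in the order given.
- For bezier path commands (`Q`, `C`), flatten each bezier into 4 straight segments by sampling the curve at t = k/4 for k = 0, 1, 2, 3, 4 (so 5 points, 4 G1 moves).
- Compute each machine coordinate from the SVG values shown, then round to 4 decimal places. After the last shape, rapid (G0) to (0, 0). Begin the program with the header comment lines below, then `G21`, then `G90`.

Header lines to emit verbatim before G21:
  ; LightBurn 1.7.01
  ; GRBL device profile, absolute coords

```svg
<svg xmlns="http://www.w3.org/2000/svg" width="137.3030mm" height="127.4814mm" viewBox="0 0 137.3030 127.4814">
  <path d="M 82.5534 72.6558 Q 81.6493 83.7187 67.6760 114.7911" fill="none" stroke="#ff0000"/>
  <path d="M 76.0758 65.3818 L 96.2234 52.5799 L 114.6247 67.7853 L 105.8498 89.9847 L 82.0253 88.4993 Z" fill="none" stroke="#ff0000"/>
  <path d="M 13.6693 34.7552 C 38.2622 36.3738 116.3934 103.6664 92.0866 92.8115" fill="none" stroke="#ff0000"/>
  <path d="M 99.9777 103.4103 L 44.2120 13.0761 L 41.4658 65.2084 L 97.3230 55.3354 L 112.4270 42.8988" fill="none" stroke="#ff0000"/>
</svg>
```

; LightBurn 1.7.01
; GRBL device profile, absolute coords
G21
G90
G0 X82.5534 Y54.8256
M4 S440
G1 X81.2845 Y48.0436 F1648
G1 X78.3820 Y38.7603
G1 X73.8458 Y26.9759
G1 X67.6760 Y12.6903
M5
G0 X76.0758 Y62.0996
M4 S440
G1 X96.2234 Y74.9015 F1648
G1 X114.6247 Y59.6961
G1 X105.8498 Y37.4967
G1 X82.0253 Y38.9821
G1 X76.0758 Y62.0996
M5
G0 X13.6693 Y92.7262
M4 S440
G1 X39.7153 Y81.4456 F1648
G1 X71.2153 Y59.0205
G1 X93.5467 Y38.9342
G1 X92.0866 Y34.6699
M5
G0 X99.9777 Y24.0711
M4 S440
G1 X44.2120 Y114.4053 F1648
G1 X41.4658 Y62.2730
G1 X97.3230 Y72.1460
G1 X112.4270 Y84.5826
M5
G0 X0.0000 Y0.0000

Since the viewBox matches the mm dimensions, user units are millimetres directly. The only transform is the Y-flip y_m = 127.4814 − y_svg.

Shape 1 is a quadratic bezier drawn with `<path>`. Its stroke #ff0000 means score at S440, F1648. After flipping Y the toolpath is (82.5534,54.8256) → (81.2845,48.0436) → (78.3820,38.7603) → (73.8458,26.9759) → (67.6760,12.6903).

Shape 2 is a regular polygon drawn with `<path>`. Its stroke #ff0000 means score at S440, F1648. After flipping Y the toolpath is (76.0758,62.0996) → (96.2234,74.9015) → (114.6247,59.6961) → (105.8498,37.4967) → (82.0253,38.9821) → (76.0758,62.0996), returning to the start.

Shape 3 is a cubic bezier drawn with `<path>`. Its stroke #ff0000 means score at S440, F1648. After flipping Y the toolpath is (13.6693,92.7262) → (39.7153,81.4456) → (71.2153,59.0205) → (93.5467,38.9342) → (92.0866,34.6699).

Shape 4 is a open polyline drawn with `<path>`. Its stroke #ff0000 means score at S440, F1648. After flipping Y the toolpath is (99.9777,24.0711) → (44.2120,114.4053) → (41.4658,62.2730) → (97.3230,72.1460) → (112.4270,84.5826).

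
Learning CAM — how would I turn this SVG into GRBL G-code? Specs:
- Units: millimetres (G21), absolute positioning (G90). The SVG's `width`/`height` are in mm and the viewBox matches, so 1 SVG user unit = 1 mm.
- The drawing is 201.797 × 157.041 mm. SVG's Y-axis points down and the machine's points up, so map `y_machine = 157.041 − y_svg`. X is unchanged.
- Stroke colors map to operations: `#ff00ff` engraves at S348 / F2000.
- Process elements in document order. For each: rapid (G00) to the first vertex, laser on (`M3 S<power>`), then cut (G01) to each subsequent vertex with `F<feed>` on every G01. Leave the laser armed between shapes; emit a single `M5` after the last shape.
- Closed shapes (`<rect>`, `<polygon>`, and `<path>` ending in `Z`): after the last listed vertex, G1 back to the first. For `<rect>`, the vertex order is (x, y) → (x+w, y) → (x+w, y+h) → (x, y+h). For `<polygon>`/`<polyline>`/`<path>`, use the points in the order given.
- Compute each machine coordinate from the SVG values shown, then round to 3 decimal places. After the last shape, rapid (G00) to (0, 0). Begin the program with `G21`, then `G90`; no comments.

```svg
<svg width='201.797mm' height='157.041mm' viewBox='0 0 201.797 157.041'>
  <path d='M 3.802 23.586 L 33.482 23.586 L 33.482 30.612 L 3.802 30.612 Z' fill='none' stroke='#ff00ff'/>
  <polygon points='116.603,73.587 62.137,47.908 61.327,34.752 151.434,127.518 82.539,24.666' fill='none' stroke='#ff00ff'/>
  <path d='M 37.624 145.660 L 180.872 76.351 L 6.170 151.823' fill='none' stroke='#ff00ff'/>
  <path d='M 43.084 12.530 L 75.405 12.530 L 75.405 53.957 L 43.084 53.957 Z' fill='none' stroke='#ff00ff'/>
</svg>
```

G21
G90
G00 X3.802 Y133.455
M3 S348
G01 X33.482 Y133.455 F2000
G01 X33.482 Y126.429 F2000
G01 X3.802 Y126.429 F2000
G01 X3.802 Y133.455 F2000
G00 X116.603 Y83.454
M3 S348
G01 X62.137 Y109.133 F2000
G01 X61.327 Y122.289 F2000
G01 X151.434 Y29.523 F2000
G01 X82.539 Y132.375 F2000
G01 X116.603 Y83.454 F2000
G00 X37.624 Y11.381
M3 S348
G01 X180.872 Y80.690 F2000
G01 X6.170 Y5.218 F2000
G00 X43.084 Y144.511
M3 S348
G01 X75.405 Y144.511 F2000
G01 X75.405 Y103.084 F2000
G01 X43.084 Y103.084 F2000
G01 X43.084 Y144.511 F2000
M5
G00 X0.000 Y0.000

Since the viewBox matches the mm dimensions, user units are millimetres directly. The only transform is the Y-flip y_m = 157.041 − y_svg.

Shape 1 is a rectangle drawn with `<path>`. Its stroke #ff00ff means engrave at S348, F2000. After flipping Y the toolpath is (3.802,133.455) → (33.482,133.455) → (33.482,126.429) → (3.802,126.429) → (3.802,133.455), returning to the start.

Shape 2 is a closed polygon drawn with `<polygon>`. Its stroke #ff00ff means engrave at S348, F2000. After flipping Y the toolpath is (116.603,83.454) → (62.137,109.133) → (61.327,122.289) → (151.434,29.523) → (82.539,132.375) → (116.603,83.454), returning to the start.

Shape 3 is a open polyline drawn with `<path>`. Its stroke #ff00ff means engrave at S348, F2000. After flipping Y the toolpath is (37.624,11.381) → (180.872,80.690) → (6.170,5.218).

Shape 4 is a rectangle drawn with `<path>`. Its stroke #ff00ff means engrave at S348, F2000. After flipping Y the toolpath is (43.084,144.511) → (75.405,144.511) → (75.405,103.084) → (43.084,103.084) → (43.084,144.511), returning to the start.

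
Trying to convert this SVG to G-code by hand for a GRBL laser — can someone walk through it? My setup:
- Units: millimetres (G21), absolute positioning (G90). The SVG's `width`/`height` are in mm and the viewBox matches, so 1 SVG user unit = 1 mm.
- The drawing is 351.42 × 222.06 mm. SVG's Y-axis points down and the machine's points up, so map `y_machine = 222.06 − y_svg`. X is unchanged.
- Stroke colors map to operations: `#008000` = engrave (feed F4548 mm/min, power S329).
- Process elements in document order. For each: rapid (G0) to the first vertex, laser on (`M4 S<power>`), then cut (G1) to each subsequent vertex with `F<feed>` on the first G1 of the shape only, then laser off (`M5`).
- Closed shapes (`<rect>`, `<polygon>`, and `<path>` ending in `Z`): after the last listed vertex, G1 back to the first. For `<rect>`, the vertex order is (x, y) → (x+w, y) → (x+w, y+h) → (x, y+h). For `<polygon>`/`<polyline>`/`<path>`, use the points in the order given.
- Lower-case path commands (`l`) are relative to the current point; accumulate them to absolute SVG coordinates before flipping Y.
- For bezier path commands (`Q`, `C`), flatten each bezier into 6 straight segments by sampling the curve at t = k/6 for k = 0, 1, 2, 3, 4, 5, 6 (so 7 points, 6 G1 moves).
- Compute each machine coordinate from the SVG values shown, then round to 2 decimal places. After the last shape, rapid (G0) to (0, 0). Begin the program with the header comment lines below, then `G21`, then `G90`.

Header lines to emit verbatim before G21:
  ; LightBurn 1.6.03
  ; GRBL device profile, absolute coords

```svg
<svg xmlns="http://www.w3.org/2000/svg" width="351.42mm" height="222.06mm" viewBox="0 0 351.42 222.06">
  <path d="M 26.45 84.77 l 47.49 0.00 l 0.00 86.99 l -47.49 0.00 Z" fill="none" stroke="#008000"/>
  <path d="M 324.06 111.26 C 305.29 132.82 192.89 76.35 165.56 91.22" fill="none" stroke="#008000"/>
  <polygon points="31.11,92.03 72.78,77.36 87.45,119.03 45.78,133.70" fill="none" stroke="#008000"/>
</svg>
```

viewBox `0 0 351.42 222.06` with mm width/height → 1 unit = 1 mm. Flip: y_m = 222.06 − y_svg.

**Shape 1** — `<path>` rectangle, stroke `#008000` → engrave (S329, F4548). Machine vertices: (26.45,137.29) → (73.94,137.29) → (73.94,50.30) → (26.45,50.30) → (26.45,137.29). Closed: final G1 returns to the first vertex.

**Shape 2** — `<path>` cubic bezier, stroke `#008000` → engrave (S329, F4548). Control points (SVG): P0=(324.06,111.26), P1=(305.29,132.82), P2=(192.89,76.35), P3=(165.56,91.22); sampled at t=k/6. Machine vertices: (324.06,110.80) → (307.70,105.83) → (280.70,109.72) → (248.02,118.31) → (214.63,127.46) → (185.49,133.02) → (165.56,130.84). Open path.

**Shape 3** — `<polygon>` regular polygon, stroke `#008000` → engrave (S329, F4548). Machine vertices: (31.11,130.03) → (72.78,144.70) → (87.45,103.03) → (45.78,88.36) → (31.11,130.03). Closed: final G1 returns to the first vertex.

; LightBurn 1.6.03
; GRBL device profile, absolute coords
G21
G90
G0 X26.45 Y137.29
M4 S329
G1 X73.94 Y137.29 F4548
G1 X73.94 Y50.30
G1 X26.45 Y50.30
G1 X26.45 Y137.29
M5
G0 X324.06 Y110.80
M4 S329
G1 X307.70 Y105.83 F4548
G1 X280.70 Y109.72
G1 X248.02 Y118.31
G1 X214.63 Y127.46
G1 X185.49 Y133.02
G1 X165.56 Y130.84
M5
G0 X31.11 Y130.03
M4 S329
G1 X72.78 Y144.70 F4548
G1 X87.45 Y103.03
G1 X45.78 Y88.36
G1 X31.11 Y130.03
M5
G0 X0.00 Y0.00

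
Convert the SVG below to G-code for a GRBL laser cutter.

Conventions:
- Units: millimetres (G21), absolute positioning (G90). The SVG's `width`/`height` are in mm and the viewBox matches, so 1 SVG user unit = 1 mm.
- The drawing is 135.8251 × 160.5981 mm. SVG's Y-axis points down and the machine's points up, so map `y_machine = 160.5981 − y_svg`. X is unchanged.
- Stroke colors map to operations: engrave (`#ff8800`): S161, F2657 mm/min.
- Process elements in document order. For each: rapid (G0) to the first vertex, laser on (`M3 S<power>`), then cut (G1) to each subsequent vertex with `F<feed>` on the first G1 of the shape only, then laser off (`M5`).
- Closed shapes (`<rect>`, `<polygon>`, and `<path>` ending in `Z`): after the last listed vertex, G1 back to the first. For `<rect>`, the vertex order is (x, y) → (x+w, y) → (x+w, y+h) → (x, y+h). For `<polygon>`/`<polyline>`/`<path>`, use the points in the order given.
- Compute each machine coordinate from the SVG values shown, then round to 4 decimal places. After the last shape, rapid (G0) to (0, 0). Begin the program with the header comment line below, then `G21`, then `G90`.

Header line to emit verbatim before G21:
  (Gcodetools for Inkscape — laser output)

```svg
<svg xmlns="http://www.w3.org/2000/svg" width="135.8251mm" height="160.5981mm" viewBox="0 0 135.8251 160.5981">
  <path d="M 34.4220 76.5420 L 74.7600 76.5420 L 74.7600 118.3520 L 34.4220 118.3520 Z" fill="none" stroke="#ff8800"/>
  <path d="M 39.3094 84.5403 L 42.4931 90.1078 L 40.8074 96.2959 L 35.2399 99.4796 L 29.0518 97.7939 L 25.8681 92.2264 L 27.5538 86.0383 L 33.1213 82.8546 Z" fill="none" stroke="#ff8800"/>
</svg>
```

(Gcodetools for Inkscape — laser output)
G21
G90
G0 X34.4220 Y84.0561
M3 S161
G1 X74.7600 Y84.0561 F2657
G1 X74.7600 Y42.2461
G1 X34.4220 Y42.2461
G1 X34.4220 Y84.0561
M5
G0 X39.3094 Y76.0578
M3 S161
G1 X42.4931 Y70.4903 F2657
G1 X40.8074 Y64.3022
G1 X35.2399 Y61.1185
G1 X29.0518 Y62.8042
G1 X25.8681 Y68.3717
G1 X27.5538 Y74.5598
G1 X33.1213 Y77.7435
G1 X39.3094 Y76.0578
M5
G0 X0.0000 Y0.0000

Since the viewBox matches the mm dimensions, user units are millimetres directly. The only transform is the Y-flip y_m = 160.5981 − y_svg.

Shape 1 is a rectangle drawn with `<path>`. Its stroke #ff8800 means engrave at S161, F2657. After flipping Y the toolpath is (34.4220,84.0561) → (74.7600,84.0561) → (74.7600,42.2461) → (34.4220,42.2461) → (34.4220,84.0561), returning to the start.

Shape 2 is a regular polygon drawn with `<path>`. Its stroke #ff8800 means engrave at S161, F2657. After flipping Y the toolpath is (39.3094,76.0578) → (42.4931,70.4903) → (40.8074,64.3022) → (35.2399,61.1185) → (29.0518,62.8042) → (25.8681,68.3717) → (27.5538,74.5598) → (33.1213,77.7435) → (39.3094,76.0578), returning to the start.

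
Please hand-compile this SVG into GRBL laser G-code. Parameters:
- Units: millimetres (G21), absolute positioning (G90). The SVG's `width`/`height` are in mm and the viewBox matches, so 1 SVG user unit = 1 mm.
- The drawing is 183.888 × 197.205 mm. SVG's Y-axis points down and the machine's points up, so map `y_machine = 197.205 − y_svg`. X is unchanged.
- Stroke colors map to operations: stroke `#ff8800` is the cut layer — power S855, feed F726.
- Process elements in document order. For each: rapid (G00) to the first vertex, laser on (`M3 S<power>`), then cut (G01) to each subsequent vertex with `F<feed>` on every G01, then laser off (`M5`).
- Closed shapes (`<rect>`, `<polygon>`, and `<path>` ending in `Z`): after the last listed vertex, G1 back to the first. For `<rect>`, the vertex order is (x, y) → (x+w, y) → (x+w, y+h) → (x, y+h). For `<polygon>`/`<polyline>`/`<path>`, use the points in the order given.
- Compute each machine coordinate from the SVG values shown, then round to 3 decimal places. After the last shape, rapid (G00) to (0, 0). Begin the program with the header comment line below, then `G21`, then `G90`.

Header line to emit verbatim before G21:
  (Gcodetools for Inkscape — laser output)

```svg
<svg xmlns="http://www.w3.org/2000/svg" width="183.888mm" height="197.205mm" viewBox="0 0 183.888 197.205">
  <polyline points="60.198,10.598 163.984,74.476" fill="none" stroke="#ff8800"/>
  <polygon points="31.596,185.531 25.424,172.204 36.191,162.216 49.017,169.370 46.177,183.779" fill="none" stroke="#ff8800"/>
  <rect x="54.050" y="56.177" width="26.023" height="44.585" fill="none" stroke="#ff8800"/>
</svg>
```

(Gcodetools for Inkscape — laser output)
G21
G90
G00 X60.198 Y186.607
M3 S855
G01 X163.984 Y122.729 F726
M5
G00 X31.596 Y11.674
M3 S855
G01 X25.424 Y25.001 F726
G01 X36.191 Y34.989 F726
G01 X49.017 Y27.835 F726
G01 X46.177 Y13.426 F726
G01 X31.596 Y11.674 F726
M5
G00 X54.050 Y141.028
M3 S855
G01 X80.073 Y141.028 F726
G01 X80.073 Y96.443 F726
G01 X54.050 Y96.443 F726
G01 X54.050 Y141.028 F726
M5
G00 X0.000 Y0.000

1 u = 1 mm; y_m = 197.205 − y.

[1] `<polyline>` line segment, #ff8800→cut S855 F726: (60.198,186.607) → (163.984,122.729)

[2] `<polygon>` regular polygon, #ff8800→cut S855 F726: (31.596,11.674) → (25.424,25.001) → (36.191,34.989) → (49.017,27.835) → (46.177,13.426) → (31.596,11.674) (closed)

[3] `<rect>` rectangle, #ff8800→cut S855 F726: (54.050,141.028) → (80.073,141.028) → (80.073,96.443) → (54.050,96.443) → (54.050,141.028) (closed)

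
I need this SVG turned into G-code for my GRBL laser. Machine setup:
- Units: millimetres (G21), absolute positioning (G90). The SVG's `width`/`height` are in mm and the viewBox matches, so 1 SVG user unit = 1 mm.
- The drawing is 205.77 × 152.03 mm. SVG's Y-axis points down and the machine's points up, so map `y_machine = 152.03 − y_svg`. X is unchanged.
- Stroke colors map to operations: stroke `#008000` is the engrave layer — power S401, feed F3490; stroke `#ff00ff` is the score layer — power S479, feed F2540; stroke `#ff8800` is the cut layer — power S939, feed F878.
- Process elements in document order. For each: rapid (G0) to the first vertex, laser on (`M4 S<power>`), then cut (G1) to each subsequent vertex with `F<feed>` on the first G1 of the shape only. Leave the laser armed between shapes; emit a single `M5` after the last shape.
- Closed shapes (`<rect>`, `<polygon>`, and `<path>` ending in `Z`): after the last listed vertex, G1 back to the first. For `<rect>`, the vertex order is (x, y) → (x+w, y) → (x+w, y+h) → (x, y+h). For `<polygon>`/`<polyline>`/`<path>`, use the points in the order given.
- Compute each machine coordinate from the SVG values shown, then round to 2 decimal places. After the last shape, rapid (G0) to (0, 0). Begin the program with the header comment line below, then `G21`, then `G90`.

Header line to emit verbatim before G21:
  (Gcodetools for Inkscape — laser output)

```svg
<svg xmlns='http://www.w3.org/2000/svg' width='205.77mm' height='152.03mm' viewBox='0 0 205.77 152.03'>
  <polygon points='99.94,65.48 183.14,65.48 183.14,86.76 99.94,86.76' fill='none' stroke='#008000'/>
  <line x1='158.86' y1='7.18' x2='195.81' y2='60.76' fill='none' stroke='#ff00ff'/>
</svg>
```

Since the viewBox matches the mm dimensions, user units are millimetres directly. The only transform is the Y-flip y_m = 152.03 − y_svg.

Shape 1 is a rectangle drawn with `<polygon>`. Its stroke #008000 means engrave at S401, F3490. After flipping Y the toolpath is (99.94,86.55) → (183.14,86.55) → (183.14,65.27) → (99.94,65.27) → (99.94,86.55), returning to the start.

Shape 2 is a line segment drawn with `<line>`. Its stroke #ff00ff means score at S479, F2540. After flipping Y the toolpath is (158.86,144.85) → (195.81,91.27).

(Gcodetools for Inkscape — laser output)
G21
G90
G0 X99.94 Y86.55
M4 S401
G1 X183.14 Y86.55 F3490
G1 X183.14 Y65.27
G1 X99.94 Y65.27
G1 X99.94 Y86.55
G0 X158.86 Y144.85
M4 S479
G1 X195.81 Y91.27 F2540
M5
G0 X0.00 Y0.00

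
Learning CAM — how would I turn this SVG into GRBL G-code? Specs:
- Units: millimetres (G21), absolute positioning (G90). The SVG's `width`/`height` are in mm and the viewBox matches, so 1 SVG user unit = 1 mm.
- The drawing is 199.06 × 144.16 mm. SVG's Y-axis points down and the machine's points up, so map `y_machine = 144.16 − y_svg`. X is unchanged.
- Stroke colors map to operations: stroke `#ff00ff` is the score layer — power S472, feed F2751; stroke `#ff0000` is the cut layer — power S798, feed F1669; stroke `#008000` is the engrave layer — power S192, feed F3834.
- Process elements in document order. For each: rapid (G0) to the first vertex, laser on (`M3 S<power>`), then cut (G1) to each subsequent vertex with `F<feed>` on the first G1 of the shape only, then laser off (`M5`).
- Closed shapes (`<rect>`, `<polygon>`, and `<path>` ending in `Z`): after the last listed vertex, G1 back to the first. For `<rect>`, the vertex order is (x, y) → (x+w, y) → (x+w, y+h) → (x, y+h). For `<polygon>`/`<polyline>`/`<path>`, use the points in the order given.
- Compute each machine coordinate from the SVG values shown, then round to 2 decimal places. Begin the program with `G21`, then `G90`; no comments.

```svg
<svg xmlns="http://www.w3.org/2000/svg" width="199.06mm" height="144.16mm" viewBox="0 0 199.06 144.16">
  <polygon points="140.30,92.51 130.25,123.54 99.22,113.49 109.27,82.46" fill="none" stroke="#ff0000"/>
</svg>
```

1 u = 1 mm; y_m = 144.16 − y.

[1] `<polygon>` regular polygon, #ff0000→cut S798 F1669: (140.30,51.65) → (130.25,20.62) → (99.22,30.67) → (109.27,61.70) → (140.30,51.65) (closed)

G21
G90
G0 X140.30 Y51.65
M3 S798
G1 X130.25 Y20.62 F1669
G1 X99.22 Y30.67
G1 X109.27 Y61.70
G1 X140.30 Y51.65
M5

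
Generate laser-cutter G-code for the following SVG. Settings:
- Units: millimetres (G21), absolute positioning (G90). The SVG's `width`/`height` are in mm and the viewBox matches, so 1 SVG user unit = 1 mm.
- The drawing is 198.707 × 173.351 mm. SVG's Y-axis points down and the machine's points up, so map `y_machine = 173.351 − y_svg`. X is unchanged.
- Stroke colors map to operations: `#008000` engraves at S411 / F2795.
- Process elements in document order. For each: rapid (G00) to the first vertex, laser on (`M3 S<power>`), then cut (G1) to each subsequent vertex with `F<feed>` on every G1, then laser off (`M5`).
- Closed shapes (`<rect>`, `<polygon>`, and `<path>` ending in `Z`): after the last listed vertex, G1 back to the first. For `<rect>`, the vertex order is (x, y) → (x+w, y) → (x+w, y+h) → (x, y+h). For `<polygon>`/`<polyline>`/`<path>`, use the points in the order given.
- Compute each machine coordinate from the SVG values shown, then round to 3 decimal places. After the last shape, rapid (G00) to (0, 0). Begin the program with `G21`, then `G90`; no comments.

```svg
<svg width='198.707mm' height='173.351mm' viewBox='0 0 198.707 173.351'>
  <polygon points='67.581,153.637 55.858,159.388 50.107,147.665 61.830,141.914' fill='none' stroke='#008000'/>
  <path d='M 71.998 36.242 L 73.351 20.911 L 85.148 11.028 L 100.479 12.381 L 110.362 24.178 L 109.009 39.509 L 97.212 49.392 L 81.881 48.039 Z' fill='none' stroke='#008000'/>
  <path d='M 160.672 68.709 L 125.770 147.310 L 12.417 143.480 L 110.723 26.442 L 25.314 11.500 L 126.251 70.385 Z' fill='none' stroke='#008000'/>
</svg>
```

G21
G90
G00 X67.581 Y19.714
M3 S411
G1 X55.858 Y13.963 F2795
G1 X50.107 Y25.686 F2795
G1 X61.830 Y31.437 F2795
G1 X67.581 Y19.714 F2795
M5
G00 X71.998 Y137.109
M3 S411
G1 X73.351 Y152.440 F2795
G1 X85.148 Y162.323 F2795
G1 X100.479 Y160.970 F2795
G1 X110.362 Y149.173 F2795
G1 X109.009 Y133.842 F2795
G1 X97.212 Y123.959 F2795
G1 X81.881 Y125.312 F2795
G1 X71.998 Y137.109 F2795
M5
G00 X160.672 Y104.642
M3 S411
G1 X125.770 Y26.041 F2795
G1 X12.417 Y29.871 F2795
G1 X110.723 Y146.909 F2795
G1 X25.314 Y161.851 F2795
G1 X126.251 Y102.966 F2795
G1 X160.672 Y104.642 F2795
M5
G00 X0.000 Y0.000

Since the viewBox matches the mm dimensions, user units are millimetres directly. The only transform is the Y-flip y_m = 173.351 − y_svg.

Shape 1 is a regular polygon drawn with `<polygon>`. Its stroke #008000 means engrave at S411, F2795. After flipping Y the toolpath is (67.581,19.714) → (55.858,13.963) → (50.107,25.686) → (61.830,31.437) → (67.581,19.714), returning to the start.

Shape 2 is a regular polygon drawn with `<path>`. Its stroke #008000 means engrave at S411, F2795. After flipping Y the toolpath is (71.998,137.109) → (73.351,152.440) → (85.148,162.323) → (100.479,160.970) → (110.362,149.173) → (109.009,133.842) → (97.212,123.959) → (81.881,125.312) → (71.998,137.109), returning to the start.

Shape 3 is a closed polygon drawn with `<path>`. Its stroke #008000 means engrave at S411, F2795. After flipping Y the toolpath is (160.672,104.642) → (125.770,26.041) → (12.417,29.871) → (110.723,146.909) → (25.314,161.851) → (126.251,102.966) → (160.672,104.642), returning to the start.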